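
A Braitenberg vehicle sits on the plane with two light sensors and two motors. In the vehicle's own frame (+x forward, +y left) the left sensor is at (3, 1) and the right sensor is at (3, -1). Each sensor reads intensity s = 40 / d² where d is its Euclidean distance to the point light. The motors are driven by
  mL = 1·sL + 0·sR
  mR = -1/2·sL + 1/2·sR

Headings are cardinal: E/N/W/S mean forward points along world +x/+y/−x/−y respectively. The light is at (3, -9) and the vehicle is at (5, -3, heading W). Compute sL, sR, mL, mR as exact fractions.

left sensor world pos  = (2, -4); dL² = 26
right sensor world pos = (2, -2); dR² = 50
sL = 40/26 = 20/13
sR = 40/50 = 4/5
mL = 1·sL + 0·sR = 20/13
mR = -1/2·sL + 1/2·sR = -24/65

20/13 4/5 20/13 -24/65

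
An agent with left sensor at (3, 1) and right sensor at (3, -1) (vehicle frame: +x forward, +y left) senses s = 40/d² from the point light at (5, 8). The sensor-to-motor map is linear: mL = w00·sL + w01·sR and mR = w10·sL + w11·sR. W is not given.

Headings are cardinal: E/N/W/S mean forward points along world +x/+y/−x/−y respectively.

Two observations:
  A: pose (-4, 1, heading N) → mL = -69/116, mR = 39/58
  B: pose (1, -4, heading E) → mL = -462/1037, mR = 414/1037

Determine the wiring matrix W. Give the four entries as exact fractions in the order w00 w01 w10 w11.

-1 -1/2 1/2 1

obs A: pose=(-4,1,N) → sL=10/29, sR=1/2, mL=-69/116, mR=39/58
obs B: pose=(1,-4,E) → sL=20/61, sR=4/17, mL=-462/1037, mR=414/1037
sensor matrix S = [[10/29, 1/2], [20/61, 4/17]]; det S = -2490/30073
solve [mL_A; mL_B] = S·[w00; w01] and [mR_A; mR_B] = S·[w10; w11]:
  w00 = -1, w01 = -1/2, w10 = 1/2, w11 = 1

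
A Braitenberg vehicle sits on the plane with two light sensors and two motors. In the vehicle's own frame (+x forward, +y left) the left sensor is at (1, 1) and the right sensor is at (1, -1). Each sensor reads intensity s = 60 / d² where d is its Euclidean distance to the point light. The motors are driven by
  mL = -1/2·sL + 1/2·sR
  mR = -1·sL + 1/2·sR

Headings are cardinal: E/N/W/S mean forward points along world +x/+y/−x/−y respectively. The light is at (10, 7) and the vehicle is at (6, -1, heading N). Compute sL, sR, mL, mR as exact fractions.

left sensor world pos  = (5, 0); dL² = 74
right sensor world pos = (7, 0); dR² = 58
sL = 60/74 = 30/37
sR = 60/58 = 30/29
mL = -1/2·sL + 1/2·sR = 120/1073
mR = -1·sL + 1/2·sR = -315/1073

30/37 30/29 120/1073 -315/1073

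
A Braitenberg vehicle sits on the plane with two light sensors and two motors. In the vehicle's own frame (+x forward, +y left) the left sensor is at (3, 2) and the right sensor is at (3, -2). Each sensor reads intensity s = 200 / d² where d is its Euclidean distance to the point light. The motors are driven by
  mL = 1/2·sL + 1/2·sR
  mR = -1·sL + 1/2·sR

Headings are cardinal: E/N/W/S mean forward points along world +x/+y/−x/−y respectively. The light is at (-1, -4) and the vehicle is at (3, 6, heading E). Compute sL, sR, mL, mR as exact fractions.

left sensor world pos  = (6, 8); dL² = 193
right sensor world pos = (6, 4); dR² = 113
sL = 200/193 = 200/193
sR = 200/113 = 200/113
mL = 1/2·sL + 1/2·sR = 30600/21809
mR = -1·sL + 1/2·sR = -3300/21809

200/193 200/113 30600/21809 -3300/21809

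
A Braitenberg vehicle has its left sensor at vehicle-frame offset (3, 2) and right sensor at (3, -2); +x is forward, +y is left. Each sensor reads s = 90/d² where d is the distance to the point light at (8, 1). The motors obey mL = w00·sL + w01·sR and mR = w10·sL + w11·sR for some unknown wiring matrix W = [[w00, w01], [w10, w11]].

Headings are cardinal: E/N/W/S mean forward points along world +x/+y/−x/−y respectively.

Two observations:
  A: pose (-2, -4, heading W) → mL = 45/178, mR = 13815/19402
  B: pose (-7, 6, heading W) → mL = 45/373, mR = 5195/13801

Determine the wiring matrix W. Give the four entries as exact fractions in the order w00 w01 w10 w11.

obs A: pose=(-2,-4,W) → sL=45/109, sR=45/89, mL=45/178, mR=13815/19402
obs B: pose=(-7,6,W) → sL=10/37, sR=90/373, mL=45/373, mR=5195/13801
sensor matrix S = [[45/109, 45/89], [10/37, 90/373]]; det S = -4959000/133883501
solve [mL_A; mL_B] = S·[w00; w01] and [mR_A; mR_B] = S·[w10; w11]:
  w00 = 0, w01 = 1/2, w10 = 1/2, w11 = 1

0 1/2 1/2 1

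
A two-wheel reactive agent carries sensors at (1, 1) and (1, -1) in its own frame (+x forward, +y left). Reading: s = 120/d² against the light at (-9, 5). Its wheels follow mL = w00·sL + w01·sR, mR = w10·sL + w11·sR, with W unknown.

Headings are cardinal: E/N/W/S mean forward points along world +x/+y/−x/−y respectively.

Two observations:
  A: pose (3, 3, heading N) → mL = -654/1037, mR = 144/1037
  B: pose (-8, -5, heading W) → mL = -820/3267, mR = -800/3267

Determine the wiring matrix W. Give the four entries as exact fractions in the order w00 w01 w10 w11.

obs A: pose=(3,3,N) → sL=60/61, sR=12/17, mL=-654/1037, mR=144/1037
obs B: pose=(-8,-5,W) → sL=120/121, sR=40/27, mL=-820/3267, mR=-800/3267
sensor matrix S = [[60/61, 12/17], [120/121, 40/27]]; det S = 855040/1129293
solve [mL_A; mL_B] = S·[w00; w01] and [mR_A; mR_B] = S·[w10; w11]:
  w00 = -1, w01 = 1/2, w10 = 1/2, w11 = -1/2

-1 1/2 1/2 -1/2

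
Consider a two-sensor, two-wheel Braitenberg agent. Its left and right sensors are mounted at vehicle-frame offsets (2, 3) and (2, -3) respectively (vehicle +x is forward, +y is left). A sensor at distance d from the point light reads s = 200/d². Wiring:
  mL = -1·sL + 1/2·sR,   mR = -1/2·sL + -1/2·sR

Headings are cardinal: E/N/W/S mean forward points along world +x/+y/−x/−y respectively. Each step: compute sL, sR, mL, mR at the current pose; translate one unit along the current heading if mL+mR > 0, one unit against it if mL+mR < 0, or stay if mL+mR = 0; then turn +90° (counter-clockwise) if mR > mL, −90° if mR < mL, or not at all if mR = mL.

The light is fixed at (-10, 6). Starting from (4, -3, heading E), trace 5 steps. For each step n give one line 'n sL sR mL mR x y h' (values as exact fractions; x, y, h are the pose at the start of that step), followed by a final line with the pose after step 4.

n=0: pose=(4,-3,E); sL=50/73, sR=1/2; mL=-127/292, mR=-173/292; mL+mR=-75/73 → advance -1; mR−mL=-23/146 → turn -1·90°
n=1: pose=(3,-3,S); sL=200/377, sR=200/221; mL=-500/6409, mR=-4600/6409; mL+mR=-300/377 → advance -1; mR−mL=-4100/6409 → turn -1·90°
n=2: pose=(3,-2,W); sL=100/121, sR=100/73; mL=-1250/8833, mR=-9700/8833; mL+mR=-150/121 → advance -1; mR−mL=-8450/8833 → turn -1·90°
n=3: pose=(4,-2,N); sL=200/157, sR=8/13; mL=-1972/2041, mR=-1928/2041; mL+mR=-300/157 → advance -1; mR−mL=44/2041 → turn +1·90°
n=4: pose=(4,-3,W); sL=25/36, sR=10/9; mL=-5/36, mR=-65/72; mL+mR=-25/24 → advance -1; mR−mL=-55/72 → turn -1·90°

0 50/73 1/2 -127/292 -173/292 4 -3 E
1 200/377 200/221 -500/6409 -4600/6409 3 -3 S
2 100/121 100/73 -1250/8833 -9700/8833 3 -2 W
3 200/157 8/13 -1972/2041 -1928/2041 4 -2 N
4 25/36 10/9 -5/36 -65/72 4 -3 W
final 5 -3 N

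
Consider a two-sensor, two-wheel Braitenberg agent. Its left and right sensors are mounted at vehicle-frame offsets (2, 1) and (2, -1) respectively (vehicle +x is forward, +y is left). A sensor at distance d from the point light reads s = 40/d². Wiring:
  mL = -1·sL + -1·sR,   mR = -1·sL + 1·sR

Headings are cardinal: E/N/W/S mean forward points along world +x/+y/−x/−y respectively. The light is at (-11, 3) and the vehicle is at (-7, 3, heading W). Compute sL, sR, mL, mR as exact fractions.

left sensor world pos  = (-9, 2); dL² = 5
right sensor world pos = (-9, 4); dR² = 5
sL = 40/5 = 8
sR = 40/5 = 8
mL = -1·sL + -1·sR = -16
mR = -1·sL + 1·sR = 0

8 8 -16 0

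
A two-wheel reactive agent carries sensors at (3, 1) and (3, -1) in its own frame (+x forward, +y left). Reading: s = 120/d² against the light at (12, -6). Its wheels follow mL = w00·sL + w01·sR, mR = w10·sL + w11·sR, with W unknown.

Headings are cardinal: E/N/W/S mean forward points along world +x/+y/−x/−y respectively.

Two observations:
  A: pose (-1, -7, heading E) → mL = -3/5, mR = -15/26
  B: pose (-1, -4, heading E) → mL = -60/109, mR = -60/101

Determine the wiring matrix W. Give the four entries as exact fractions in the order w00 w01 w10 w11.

-1/2 0 0 -1/2

obs A: pose=(-1,-7,E) → sL=6/5, sR=15/13, mL=-3/5, mR=-15/26
obs B: pose=(-1,-4,E) → sL=120/109, sR=120/101, mL=-60/109, mR=-60/101
sensor matrix S = [[6/5, 15/13], [120/109, 120/101]]; det S = 22248/143117
solve [mL_A; mL_B] = S·[w00; w01] and [mR_A; mR_B] = S·[w10; w11]:
  w00 = -1/2, w01 = 0, w10 = 0, w11 = -1/2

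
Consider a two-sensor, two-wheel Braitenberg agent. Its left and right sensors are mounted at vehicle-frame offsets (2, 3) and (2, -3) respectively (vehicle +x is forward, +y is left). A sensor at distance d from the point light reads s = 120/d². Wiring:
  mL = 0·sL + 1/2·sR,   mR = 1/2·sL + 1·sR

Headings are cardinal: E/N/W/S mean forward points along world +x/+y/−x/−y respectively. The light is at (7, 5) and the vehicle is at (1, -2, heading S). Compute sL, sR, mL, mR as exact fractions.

4/3 20/27 10/27 38/27

left sensor world pos  = (4, -4); dL² = 90
right sensor world pos = (-2, -4); dR² = 162
sL = 120/90 = 4/3
sR = 120/162 = 20/27
mL = 0·sL + 1/2·sR = 10/27
mR = 1/2·sL + 1·sR = 38/27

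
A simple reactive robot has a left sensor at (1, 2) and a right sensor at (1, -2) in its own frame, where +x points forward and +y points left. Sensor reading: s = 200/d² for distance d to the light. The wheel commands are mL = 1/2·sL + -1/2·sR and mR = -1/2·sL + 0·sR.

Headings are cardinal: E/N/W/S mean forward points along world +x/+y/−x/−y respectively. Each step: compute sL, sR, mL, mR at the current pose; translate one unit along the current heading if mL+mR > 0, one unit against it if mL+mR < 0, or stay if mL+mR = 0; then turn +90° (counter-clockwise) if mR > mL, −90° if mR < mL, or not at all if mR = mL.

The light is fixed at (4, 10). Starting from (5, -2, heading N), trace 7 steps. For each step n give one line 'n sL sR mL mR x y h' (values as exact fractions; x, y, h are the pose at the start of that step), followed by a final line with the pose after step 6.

0 100/61 20/13 40/793 -50/61 5 -2 N
1 8/5 200/229 416/1145 -4/5 5 -3 E
2 1 1 0 -1/2 4 -3 S
3 200/197 200/101 -9600/19897 -100/197 4 -2 W
4 100/61 20/13 40/793 -50/61 5 -2 N
5 8/5 200/229 416/1145 -4/5 5 -3 E
6 1 1 0 -1/2 4 -3 S
final 4 -2 W

n=0: pose=(5,-2,N); sL=100/61, sR=20/13; mL=40/793, mR=-50/61; mL+mR=-10/13 → advance -1; mR−mL=-690/793 → turn -1·90°
n=1: pose=(5,-3,E); sL=8/5, sR=200/229; mL=416/1145, mR=-4/5; mL+mR=-100/229 → advance -1; mR−mL=-1332/1145 → turn -1·90°
n=2: pose=(4,-3,S); sL=1, sR=1; mL=0, mR=-1/2; mL+mR=-1/2 → advance -1; mR−mL=-1/2 → turn -1·90°
n=3: pose=(4,-2,W); sL=200/197, sR=200/101; mL=-9600/19897, mR=-100/197; mL+mR=-100/101 → advance -1; mR−mL=-500/19897 → turn -1·90°
n=4: pose=(5,-2,N); sL=100/61, sR=20/13; mL=40/793, mR=-50/61; mL+mR=-10/13 → advance -1; mR−mL=-690/793 → turn -1·90°
n=5: pose=(5,-3,E); sL=8/5, sR=200/229; mL=416/1145, mR=-4/5; mL+mR=-100/229 → advance -1; mR−mL=-1332/1145 → turn -1·90°
n=6: pose=(4,-3,S); sL=1, sR=1; mL=0, mR=-1/2; mL+mR=-1/2 → advance -1; mR−mL=-1/2 → turn -1·90°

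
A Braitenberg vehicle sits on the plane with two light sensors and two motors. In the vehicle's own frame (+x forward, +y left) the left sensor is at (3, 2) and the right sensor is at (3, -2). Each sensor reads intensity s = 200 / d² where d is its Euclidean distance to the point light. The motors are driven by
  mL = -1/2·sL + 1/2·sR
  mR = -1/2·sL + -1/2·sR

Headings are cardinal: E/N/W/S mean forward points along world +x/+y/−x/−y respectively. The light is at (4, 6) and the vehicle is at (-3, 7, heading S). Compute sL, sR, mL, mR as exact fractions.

left sensor world pos  = (-1, 4); dL² = 29
right sensor world pos = (-5, 4); dR² = 85
sL = 200/29 = 200/29
sR = 200/85 = 40/17
mL = -1/2·sL + 1/2·sR = -1120/493
mR = -1/2·sL + -1/2·sR = -2280/493

200/29 40/17 -1120/493 -2280/493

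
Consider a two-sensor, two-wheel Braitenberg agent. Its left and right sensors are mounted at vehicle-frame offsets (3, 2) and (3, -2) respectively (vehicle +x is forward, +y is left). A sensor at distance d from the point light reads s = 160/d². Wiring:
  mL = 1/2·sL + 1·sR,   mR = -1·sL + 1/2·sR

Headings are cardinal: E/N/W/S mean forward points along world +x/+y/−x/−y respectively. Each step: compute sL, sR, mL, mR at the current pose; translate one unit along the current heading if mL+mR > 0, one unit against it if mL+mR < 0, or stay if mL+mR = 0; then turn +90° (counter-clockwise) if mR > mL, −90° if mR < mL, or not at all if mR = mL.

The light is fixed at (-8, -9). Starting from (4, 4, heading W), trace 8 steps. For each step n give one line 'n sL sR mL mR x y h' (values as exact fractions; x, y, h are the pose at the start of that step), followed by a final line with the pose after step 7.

0 80/101 80/153 14200/15453 -8200/15453 4 4 W
1 160/337 32/85 17584/28645 -8208/28645 3 4 N
2 40/113 8/17 1244/1921 -228/1921 3 5 E
3 160/317 160/221 68400/70057 -10000/70057 4 5 S
4 80/101 80/153 14200/15453 -8200/15453 4 4 W
5 160/337 32/85 17584/28645 -8208/28645 3 4 N
6 40/113 8/17 1244/1921 -228/1921 3 5 E
7 160/317 160/221 68400/70057 -10000/70057 4 5 S
final 4 4 W

n=0: pose=(4,4,W); sL=80/101, sR=80/153; mL=14200/15453, mR=-8200/15453; mL+mR=2000/5151 → advance +1; mR−mL=-22400/15453 → turn -1·90°
n=1: pose=(3,4,N); sL=160/337, sR=32/85; mL=17584/28645, mR=-8208/28645; mL+mR=9376/28645 → advance +1; mR−mL=-25792/28645 → turn -1·90°
n=2: pose=(3,5,E); sL=40/113, sR=8/17; mL=1244/1921, mR=-228/1921; mL+mR=1016/1921 → advance +1; mR−mL=-1472/1921 → turn -1·90°
n=3: pose=(4,5,S); sL=160/317, sR=160/221; mL=68400/70057, mR=-10000/70057; mL+mR=58400/70057 → advance +1; mR−mL=-78400/70057 → turn -1·90°
n=4: pose=(4,4,W); sL=80/101, sR=80/153; mL=14200/15453, mR=-8200/15453; mL+mR=2000/5151 → advance +1; mR−mL=-22400/15453 → turn -1·90°
n=5: pose=(3,4,N); sL=160/337, sR=32/85; mL=17584/28645, mR=-8208/28645; mL+mR=9376/28645 → advance +1; mR−mL=-25792/28645 → turn -1·90°
n=6: pose=(3,5,E); sL=40/113, sR=8/17; mL=1244/1921, mR=-228/1921; mL+mR=1016/1921 → advance +1; mR−mL=-1472/1921 → turn -1·90°
n=7: pose=(4,5,S); sL=160/317, sR=160/221; mL=68400/70057, mR=-10000/70057; mL+mR=58400/70057 → advance +1; mR−mL=-78400/70057 → turn -1·90°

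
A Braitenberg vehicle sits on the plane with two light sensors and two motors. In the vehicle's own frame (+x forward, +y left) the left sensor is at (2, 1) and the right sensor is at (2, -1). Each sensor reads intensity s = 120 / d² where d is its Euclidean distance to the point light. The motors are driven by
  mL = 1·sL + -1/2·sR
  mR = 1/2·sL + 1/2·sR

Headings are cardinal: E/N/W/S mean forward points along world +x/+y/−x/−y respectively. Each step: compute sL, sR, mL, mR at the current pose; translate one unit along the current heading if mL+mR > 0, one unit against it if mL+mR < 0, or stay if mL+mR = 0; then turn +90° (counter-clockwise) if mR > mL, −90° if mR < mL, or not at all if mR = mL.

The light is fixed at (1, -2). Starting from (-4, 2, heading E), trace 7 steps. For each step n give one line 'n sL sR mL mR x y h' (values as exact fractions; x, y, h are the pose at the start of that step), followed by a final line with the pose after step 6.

0 60/17 20/3 10/51 260/51 -4 2 E
1 120/61 8/3 116/183 424/183 -3 2 N
2 30/13 5/3 115/78 155/78 -3 3 W
3 24/5 8/3 52/15 56/15 -4 3 S
4 60/17 20/3 10/51 260/51 -4 2 E
5 120/61 8/3 116/183 424/183 -3 2 N
6 30/13 5/3 115/78 155/78 -3 3 W
final -4 3 S

n=0: pose=(-4,2,E); sL=60/17, sR=20/3; mL=10/51, mR=260/51; mL+mR=90/17 → advance +1; mR−mL=250/51 → turn +1·90°
n=1: pose=(-3,2,N); sL=120/61, sR=8/3; mL=116/183, mR=424/183; mL+mR=180/61 → advance +1; mR−mL=308/183 → turn +1·90°
n=2: pose=(-3,3,W); sL=30/13, sR=5/3; mL=115/78, mR=155/78; mL+mR=45/13 → advance +1; mR−mL=20/39 → turn +1·90°
n=3: pose=(-4,3,S); sL=24/5, sR=8/3; mL=52/15, mR=56/15; mL+mR=36/5 → advance +1; mR−mL=4/15 → turn +1·90°
n=4: pose=(-4,2,E); sL=60/17, sR=20/3; mL=10/51, mR=260/51; mL+mR=90/17 → advance +1; mR−mL=250/51 → turn +1·90°
n=5: pose=(-3,2,N); sL=120/61, sR=8/3; mL=116/183, mR=424/183; mL+mR=180/61 → advance +1; mR−mL=308/183 → turn +1·90°
n=6: pose=(-3,3,W); sL=30/13, sR=5/3; mL=115/78, mR=155/78; mL+mR=45/13 → advance +1; mR−mL=20/39 → turn +1·90°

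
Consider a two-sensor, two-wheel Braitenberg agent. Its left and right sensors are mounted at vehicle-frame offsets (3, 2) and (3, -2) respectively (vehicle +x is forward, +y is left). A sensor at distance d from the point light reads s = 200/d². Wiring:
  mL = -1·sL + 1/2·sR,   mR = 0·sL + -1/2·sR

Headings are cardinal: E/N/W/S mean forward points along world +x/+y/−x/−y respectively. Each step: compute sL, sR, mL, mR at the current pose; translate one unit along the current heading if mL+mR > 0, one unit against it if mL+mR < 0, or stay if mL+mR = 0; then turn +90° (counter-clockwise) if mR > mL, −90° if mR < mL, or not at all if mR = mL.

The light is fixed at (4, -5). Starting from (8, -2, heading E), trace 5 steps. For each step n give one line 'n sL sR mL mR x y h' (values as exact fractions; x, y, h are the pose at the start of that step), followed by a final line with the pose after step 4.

0 100/37 4 -26/37 -2 8 -2 E
1 8 200 92 -100 7 -2 S
2 50 50/9 -425/9 -25/9 7 -1 W
3 200/37 40 540/37 -20 8 -1 S
4 20 4 -18 -2 8 0 W
final 9 0 S

n=0: pose=(8,-2,E); sL=100/37, sR=4; mL=-26/37, mR=-2; mL+mR=-100/37 → advance -1; mR−mL=-48/37 → turn -1·90°
n=1: pose=(7,-2,S); sL=8, sR=200; mL=92, mR=-100; mL+mR=-8 → advance -1; mR−mL=-192 → turn -1·90°
n=2: pose=(7,-1,W); sL=50, sR=50/9; mL=-425/9, mR=-25/9; mL+mR=-50 → advance -1; mR−mL=400/9 → turn +1·90°
n=3: pose=(8,-1,S); sL=200/37, sR=40; mL=540/37, mR=-20; mL+mR=-200/37 → advance -1; mR−mL=-1280/37 → turn -1·90°
n=4: pose=(8,0,W); sL=20, sR=4; mL=-18, mR=-2; mL+mR=-20 → advance -1; mR−mL=16 → turn +1·90°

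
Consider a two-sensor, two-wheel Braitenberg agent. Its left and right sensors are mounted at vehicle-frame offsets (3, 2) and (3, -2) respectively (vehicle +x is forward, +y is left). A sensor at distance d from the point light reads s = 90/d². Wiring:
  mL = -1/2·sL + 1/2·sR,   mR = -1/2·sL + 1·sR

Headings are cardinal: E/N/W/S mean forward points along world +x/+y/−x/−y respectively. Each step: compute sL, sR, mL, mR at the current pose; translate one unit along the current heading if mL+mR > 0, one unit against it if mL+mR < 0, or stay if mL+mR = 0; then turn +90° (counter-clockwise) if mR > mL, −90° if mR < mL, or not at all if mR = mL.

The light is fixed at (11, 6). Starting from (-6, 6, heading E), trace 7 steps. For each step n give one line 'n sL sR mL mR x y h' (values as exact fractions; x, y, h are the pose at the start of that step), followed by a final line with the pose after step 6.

n=0: pose=(-6,6,E); sL=9/20, sR=9/20; mL=0, mR=9/40; mL+mR=9/40 → advance +1; mR−mL=9/40 → turn +1·90°
n=1: pose=(-5,6,N); sL=10/37, sR=18/41; mL=128/1517, mR=461/1517; mL+mR=589/1517 → advance +1; mR−mL=9/41 → turn +1·90°
n=2: pose=(-5,7,W); sL=45/181, sR=9/37; mL=-18/6697, mR=1593/13394; mL+mR=1557/13394 → advance +1; mR−mL=9/74 → turn +1·90°
n=3: pose=(-6,7,S); sL=90/229, sR=18/73; mL=-1224/16717, mR=837/16717; mL+mR=-387/16717 → advance -1; mR−mL=9/73 → turn +1·90°
n=4: pose=(-6,8,E); sL=45/106, sR=45/98; mL=45/2597, mR=2565/10388; mL+mR=2745/10388 → advance +1; mR−mL=45/196 → turn +1·90°
n=5: pose=(-5,8,N); sL=90/349, sR=90/221; mL=5760/77129, mR=21465/77129; mL+mR=27225/77129 → advance +1; mR−mL=45/221 → turn +1·90°
n=6: pose=(-5,9,W); sL=45/181, sR=45/193; mL=-270/34933, mR=7605/69866; mL+mR=7065/69866 → advance +1; mR−mL=45/386 → turn +1·90°

0 9/20 9/20 0 9/40 -6 6 E
1 10/37 18/41 128/1517 461/1517 -5 6 N
2 45/181 9/37 -18/6697 1593/13394 -5 7 W
3 90/229 18/73 -1224/16717 837/16717 -6 7 S
4 45/106 45/98 45/2597 2565/10388 -6 8 E
5 90/349 90/221 5760/77129 21465/77129 -5 8 N
6 45/181 45/193 -270/34933 7605/69866 -5 9 W
final -6 9 S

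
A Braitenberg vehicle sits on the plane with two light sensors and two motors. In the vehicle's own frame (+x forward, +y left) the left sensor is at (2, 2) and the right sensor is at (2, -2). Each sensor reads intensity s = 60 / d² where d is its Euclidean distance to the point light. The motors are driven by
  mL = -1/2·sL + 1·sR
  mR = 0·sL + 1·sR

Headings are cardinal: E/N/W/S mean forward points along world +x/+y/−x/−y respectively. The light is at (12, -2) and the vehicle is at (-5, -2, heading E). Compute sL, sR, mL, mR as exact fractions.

left sensor world pos  = (-3, 0); dL² = 229
right sensor world pos = (-3, -4); dR² = 229
sL = 60/229 = 60/229
sR = 60/229 = 60/229
mL = -1/2·sL + 1·sR = 30/229
mR = 0·sL + 1·sR = 60/229

60/229 60/229 30/229 60/229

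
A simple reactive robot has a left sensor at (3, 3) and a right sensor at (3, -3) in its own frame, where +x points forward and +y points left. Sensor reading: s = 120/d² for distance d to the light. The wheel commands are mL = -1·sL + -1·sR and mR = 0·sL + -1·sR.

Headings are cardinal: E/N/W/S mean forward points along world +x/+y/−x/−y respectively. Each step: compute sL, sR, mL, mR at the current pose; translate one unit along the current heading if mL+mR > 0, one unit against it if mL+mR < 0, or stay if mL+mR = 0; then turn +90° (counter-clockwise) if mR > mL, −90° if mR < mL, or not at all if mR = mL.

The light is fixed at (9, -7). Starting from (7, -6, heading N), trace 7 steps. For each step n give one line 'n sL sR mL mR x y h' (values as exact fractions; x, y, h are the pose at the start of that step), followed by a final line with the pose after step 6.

n=0: pose=(7,-6,N); sL=120/41, sR=120/17; mL=-6960/697, mR=-120/17; mL+mR=-11880/697 → advance -1; mR−mL=120/41 → turn +1·90°
n=1: pose=(7,-7,W); sL=60/17, sR=60/17; mL=-120/17, mR=-60/17; mL+mR=-180/17 → advance -1; mR−mL=60/17 → turn +1·90°
n=2: pose=(8,-7,S); sL=120/13, sR=24/5; mL=-912/65, mR=-24/5; mL+mR=-1224/65 → advance -1; mR−mL=120/13 → turn +1·90°
n=3: pose=(8,-6,E); sL=6, sR=15; mL=-21, mR=-15; mL+mR=-36 → advance -1; mR−mL=6 → turn +1·90°
n=4: pose=(7,-6,N); sL=120/41, sR=120/17; mL=-6960/697, mR=-120/17; mL+mR=-11880/697 → advance -1; mR−mL=120/41 → turn +1·90°
n=5: pose=(7,-7,W); sL=60/17, sR=60/17; mL=-120/17, mR=-60/17; mL+mR=-180/17 → advance -1; mR−mL=60/17 → turn +1·90°
n=6: pose=(8,-7,S); sL=120/13, sR=24/5; mL=-912/65, mR=-24/5; mL+mR=-1224/65 → advance -1; mR−mL=120/13 → turn +1·90°

0 120/41 120/17 -6960/697 -120/17 7 -6 N
1 60/17 60/17 -120/17 -60/17 7 -7 W
2 120/13 24/5 -912/65 -24/5 8 -7 S
3 6 15 -21 -15 8 -6 E
4 120/41 120/17 -6960/697 -120/17 7 -6 N
5 60/17 60/17 -120/17 -60/17 7 -7 W
6 120/13 24/5 -912/65 -24/5 8 -7 S
final 8 -6 E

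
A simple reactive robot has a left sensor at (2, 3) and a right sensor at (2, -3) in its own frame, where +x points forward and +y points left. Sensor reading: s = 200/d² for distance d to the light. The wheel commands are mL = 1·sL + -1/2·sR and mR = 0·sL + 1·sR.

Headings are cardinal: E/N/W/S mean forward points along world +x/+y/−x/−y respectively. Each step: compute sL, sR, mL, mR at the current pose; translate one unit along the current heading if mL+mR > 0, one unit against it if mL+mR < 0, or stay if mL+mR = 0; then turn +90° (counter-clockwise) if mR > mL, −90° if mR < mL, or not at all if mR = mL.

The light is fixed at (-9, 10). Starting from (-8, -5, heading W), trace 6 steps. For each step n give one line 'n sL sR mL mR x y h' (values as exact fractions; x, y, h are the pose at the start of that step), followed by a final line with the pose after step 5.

0 8/13 40/29 -28/377 40/29 -8 -5 W
1 100/149 100/149 50/149 100/149 -9 -5 S
2 200/173 40/73 11140/12629 40/73 -9 -6 E
3 10/17 25/41 395/1394 25/41 -8 -6 S
4 40/41 200/409 12260/16769 200/409 -8 -7 E
5 100/193 100/181 8450/34933 100/181 -7 -7 S
final -7 -8 E

n=0: pose=(-8,-5,W); sL=8/13, sR=40/29; mL=-28/377, mR=40/29; mL+mR=492/377 → advance +1; mR−mL=548/377 → turn +1·90°
n=1: pose=(-9,-5,S); sL=100/149, sR=100/149; mL=50/149, mR=100/149; mL+mR=150/149 → advance +1; mR−mL=50/149 → turn +1·90°
n=2: pose=(-9,-6,E); sL=200/173, sR=40/73; mL=11140/12629, mR=40/73; mL+mR=18060/12629 → advance +1; mR−mL=-4220/12629 → turn -1·90°
n=3: pose=(-8,-6,S); sL=10/17, sR=25/41; mL=395/1394, mR=25/41; mL+mR=1245/1394 → advance +1; mR−mL=455/1394 → turn +1·90°
n=4: pose=(-8,-7,E); sL=40/41, sR=200/409; mL=12260/16769, mR=200/409; mL+mR=20460/16769 → advance +1; mR−mL=-4060/16769 → turn -1·90°
n=5: pose=(-7,-7,S); sL=100/193, sR=100/181; mL=8450/34933, mR=100/181; mL+mR=27750/34933 → advance +1; mR−mL=10850/34933 → turn +1·90°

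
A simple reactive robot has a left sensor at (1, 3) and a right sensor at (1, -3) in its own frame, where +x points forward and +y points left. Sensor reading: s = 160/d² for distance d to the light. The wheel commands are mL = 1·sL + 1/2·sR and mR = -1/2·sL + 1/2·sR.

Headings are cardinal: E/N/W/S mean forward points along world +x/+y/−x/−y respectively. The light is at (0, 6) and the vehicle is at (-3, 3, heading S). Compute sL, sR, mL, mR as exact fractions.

10 40/13 150/13 -45/13

left sensor world pos  = (0, 2); dL² = 16
right sensor world pos = (-6, 2); dR² = 52
sL = 160/16 = 10
sR = 160/52 = 40/13
mL = 1·sL + 1/2·sR = 150/13
mR = -1/2·sL + 1/2·sR = -45/13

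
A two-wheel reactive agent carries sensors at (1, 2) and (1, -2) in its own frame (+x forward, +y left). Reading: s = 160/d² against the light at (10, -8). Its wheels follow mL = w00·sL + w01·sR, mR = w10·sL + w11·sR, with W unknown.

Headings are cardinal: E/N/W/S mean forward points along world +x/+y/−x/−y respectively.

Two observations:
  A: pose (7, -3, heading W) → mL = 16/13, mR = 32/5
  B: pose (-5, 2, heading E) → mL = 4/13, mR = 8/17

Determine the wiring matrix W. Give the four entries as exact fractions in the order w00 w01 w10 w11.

obs A: pose=(7,-3,W) → sL=32/5, sR=32/13, mL=16/13, mR=32/5
obs B: pose=(-5,2,E) → sL=8/17, sR=8/13, mL=4/13, mR=8/17
sensor matrix S = [[32/5, 32/13], [8/17, 8/13]]; det S = 3072/1105
solve [mL_A; mL_B] = S·[w00; w01] and [mR_A; mR_B] = S·[w10; w11]:
  w00 = 0, w01 = 1/2, w10 = 1, w11 = 0

0 1/2 1 0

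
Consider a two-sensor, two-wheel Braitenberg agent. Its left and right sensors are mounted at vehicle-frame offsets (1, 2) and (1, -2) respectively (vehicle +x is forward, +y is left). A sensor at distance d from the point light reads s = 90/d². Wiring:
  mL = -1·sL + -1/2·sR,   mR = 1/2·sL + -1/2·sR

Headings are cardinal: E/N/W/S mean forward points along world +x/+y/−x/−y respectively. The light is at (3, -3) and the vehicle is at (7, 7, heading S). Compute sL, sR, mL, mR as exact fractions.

left sensor world pos  = (9, 6); dL² = 117
right sensor world pos = (5, 6); dR² = 85
sL = 90/117 = 10/13
sR = 90/85 = 18/17
mL = -1·sL + -1/2·sR = -287/221
mR = 1/2·sL + -1/2·sR = -32/221

10/13 18/17 -287/221 -32/221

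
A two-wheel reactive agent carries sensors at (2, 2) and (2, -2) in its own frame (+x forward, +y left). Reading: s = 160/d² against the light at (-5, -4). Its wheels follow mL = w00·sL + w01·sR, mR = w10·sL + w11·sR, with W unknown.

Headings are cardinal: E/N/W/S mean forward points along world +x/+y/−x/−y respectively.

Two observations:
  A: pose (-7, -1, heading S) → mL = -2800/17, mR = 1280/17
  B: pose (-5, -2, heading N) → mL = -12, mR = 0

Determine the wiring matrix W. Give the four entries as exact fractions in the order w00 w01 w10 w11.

obs A: pose=(-7,-1,S) → sL=160, sR=160/17, mL=-2800/17, mR=1280/17
obs B: pose=(-5,-2,N) → sL=8, sR=8, mL=-12, mR=0
sensor matrix S = [[160, 160/17], [8, 8]]; det S = 20480/17
solve [mL_A; mL_B] = S·[w00; w01] and [mR_A; mR_B] = S·[w10; w11]:
  w00 = -1, w01 = -1/2, w10 = 1/2, w11 = -1/2

-1 -1/2 1/2 -1/2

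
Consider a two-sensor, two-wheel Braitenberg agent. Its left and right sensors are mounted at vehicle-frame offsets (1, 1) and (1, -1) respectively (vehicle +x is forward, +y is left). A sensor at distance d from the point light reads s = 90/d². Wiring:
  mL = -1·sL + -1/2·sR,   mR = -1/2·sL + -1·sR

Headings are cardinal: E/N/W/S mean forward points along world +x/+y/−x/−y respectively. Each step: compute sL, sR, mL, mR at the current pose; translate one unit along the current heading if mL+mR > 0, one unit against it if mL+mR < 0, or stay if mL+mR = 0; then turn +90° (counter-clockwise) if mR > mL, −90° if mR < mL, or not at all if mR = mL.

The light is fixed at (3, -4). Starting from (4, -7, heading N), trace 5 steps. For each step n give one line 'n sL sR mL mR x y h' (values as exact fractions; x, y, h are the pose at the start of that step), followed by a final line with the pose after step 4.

n=0: pose=(4,-7,N); sL=45/2, sR=45/4; mL=-225/8, mR=-45/2; mL+mR=-405/8 → advance -1; mR−mL=45/8 → turn +1·90°
n=1: pose=(4,-8,W); sL=18/5, sR=10; mL=-43/5, mR=-59/5; mL+mR=-102/5 → advance -1; mR−mL=-16/5 → turn -1·90°
n=2: pose=(5,-8,N); sL=9, sR=5; mL=-23/2, mR=-19/2; mL+mR=-21 → advance -1; mR−mL=2 → turn +1·90°
n=3: pose=(5,-9,W); sL=90/37, sR=90/17; mL=-3195/629, mR=-4095/629; mL+mR=-7290/629 → advance -1; mR−mL=-900/629 → turn -1·90°
n=4: pose=(6,-9,N); sL=9/2, sR=45/16; mL=-189/32, mR=-81/16; mL+mR=-351/32 → advance -1; mR−mL=27/32 → turn +1·90°

0 45/2 45/4 -225/8 -45/2 4 -7 N
1 18/5 10 -43/5 -59/5 4 -8 W
2 9 5 -23/2 -19/2 5 -8 N
3 90/37 90/17 -3195/629 -4095/629 5 -9 W
4 9/2 45/16 -189/32 -81/16 6 -9 N
final 6 -10 W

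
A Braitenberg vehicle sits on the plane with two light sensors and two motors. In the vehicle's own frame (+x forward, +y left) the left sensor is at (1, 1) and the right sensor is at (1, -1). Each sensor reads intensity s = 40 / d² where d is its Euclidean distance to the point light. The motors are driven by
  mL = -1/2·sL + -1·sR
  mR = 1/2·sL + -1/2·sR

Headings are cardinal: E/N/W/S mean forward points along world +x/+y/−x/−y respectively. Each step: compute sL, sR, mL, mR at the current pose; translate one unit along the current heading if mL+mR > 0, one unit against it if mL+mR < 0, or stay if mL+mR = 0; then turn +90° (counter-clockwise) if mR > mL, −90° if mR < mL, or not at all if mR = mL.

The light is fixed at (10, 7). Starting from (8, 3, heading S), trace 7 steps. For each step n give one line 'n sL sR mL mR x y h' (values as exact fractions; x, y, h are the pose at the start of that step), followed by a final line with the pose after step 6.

0 20/13 20/17 -430/221 40/221 8 3 S
1 8 40/17 -108/17 48/17 8 4 E
2 2 5 -6 -3/2 7 4 N
3 40/41 8/5 -428/205 -64/205 7 3 W
4 20/13 20/17 -430/221 40/221 8 3 S
5 8 40/17 -108/17 48/17 8 4 E
6 2 5 -6 -3/2 7 4 N
final 7 3 W

n=0: pose=(8,3,S); sL=20/13, sR=20/17; mL=-430/221, mR=40/221; mL+mR=-30/17 → advance -1; mR−mL=470/221 → turn +1·90°
n=1: pose=(8,4,E); sL=8, sR=40/17; mL=-108/17, mR=48/17; mL+mR=-60/17 → advance -1; mR−mL=156/17 → turn +1·90°
n=2: pose=(7,4,N); sL=2, sR=5; mL=-6, mR=-3/2; mL+mR=-15/2 → advance -1; mR−mL=9/2 → turn +1·90°
n=3: pose=(7,3,W); sL=40/41, sR=8/5; mL=-428/205, mR=-64/205; mL+mR=-12/5 → advance -1; mR−mL=364/205 → turn +1·90°
n=4: pose=(8,3,S); sL=20/13, sR=20/17; mL=-430/221, mR=40/221; mL+mR=-30/17 → advance -1; mR−mL=470/221 → turn +1·90°
n=5: pose=(8,4,E); sL=8, sR=40/17; mL=-108/17, mR=48/17; mL+mR=-60/17 → advance -1; mR−mL=156/17 → turn +1·90°
n=6: pose=(7,4,N); sL=2, sR=5; mL=-6, mR=-3/2; mL+mR=-15/2 → advance -1; mR−mL=9/2 → turn +1·90°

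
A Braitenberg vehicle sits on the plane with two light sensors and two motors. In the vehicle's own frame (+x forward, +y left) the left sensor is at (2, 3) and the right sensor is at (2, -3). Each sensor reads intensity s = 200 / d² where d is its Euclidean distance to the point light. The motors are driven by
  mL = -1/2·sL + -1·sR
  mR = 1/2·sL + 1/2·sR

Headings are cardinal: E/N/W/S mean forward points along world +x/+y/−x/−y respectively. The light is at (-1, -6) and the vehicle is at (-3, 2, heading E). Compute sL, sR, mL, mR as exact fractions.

left sensor world pos  = (-1, 5); dL² = 121
right sensor world pos = (-1, -1); dR² = 25
sL = 200/121 = 200/121
sR = 200/25 = 8
mL = -1/2·sL + -1·sR = -1068/121
mR = 1/2·sL + 1/2·sR = 584/121

200/121 8 -1068/121 584/121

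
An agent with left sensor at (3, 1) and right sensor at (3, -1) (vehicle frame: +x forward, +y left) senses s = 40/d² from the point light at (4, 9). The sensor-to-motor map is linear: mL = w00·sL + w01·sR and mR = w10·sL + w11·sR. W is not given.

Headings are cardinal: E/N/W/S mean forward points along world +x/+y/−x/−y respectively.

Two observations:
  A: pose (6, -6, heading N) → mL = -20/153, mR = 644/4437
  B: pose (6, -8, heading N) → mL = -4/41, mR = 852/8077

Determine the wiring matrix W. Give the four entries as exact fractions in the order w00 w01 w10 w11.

obs A: pose=(6,-6,N) → sL=8/29, sR=40/153, mL=-20/153, mR=644/4437
obs B: pose=(6,-8,N) → sL=40/197, sR=8/41, mL=-4/41, mR=852/8077
sensor matrix S = [[8/29, 40/153], [40/197, 8/41]]; det S = 26624/35837649
solve [mL_A; mL_B] = S·[w00; w01] and [mR_A; mR_B] = S·[w10; w11]:
  w00 = 0, w01 = -1/2, w10 = 1, w11 = -1/2

0 -1/2 1 -1/2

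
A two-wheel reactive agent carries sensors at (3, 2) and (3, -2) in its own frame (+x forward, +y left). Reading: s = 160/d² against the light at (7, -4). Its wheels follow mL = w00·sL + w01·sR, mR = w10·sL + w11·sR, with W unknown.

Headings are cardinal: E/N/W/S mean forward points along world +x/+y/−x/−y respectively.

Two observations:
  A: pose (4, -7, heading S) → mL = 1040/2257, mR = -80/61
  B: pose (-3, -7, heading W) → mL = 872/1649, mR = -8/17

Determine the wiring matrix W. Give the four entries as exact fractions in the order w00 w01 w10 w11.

obs A: pose=(4,-7,S) → sL=160/37, sR=160/61, mL=1040/2257, mR=-80/61
obs B: pose=(-3,-7,W) → sL=80/97, sR=16/17, mL=872/1649, mR=-8/17
sensor matrix S = [[160/37, 160/61], [80/97, 16/17]]; det S = 7096320/3721793
solve [mL_A; mL_B] = S·[w00; w01] and [mR_A; mR_B] = S·[w10; w11]:
  w00 = -1/2, w01 = 1, w10 = 0, w11 = -1/2

-1/2 1 0 -1/2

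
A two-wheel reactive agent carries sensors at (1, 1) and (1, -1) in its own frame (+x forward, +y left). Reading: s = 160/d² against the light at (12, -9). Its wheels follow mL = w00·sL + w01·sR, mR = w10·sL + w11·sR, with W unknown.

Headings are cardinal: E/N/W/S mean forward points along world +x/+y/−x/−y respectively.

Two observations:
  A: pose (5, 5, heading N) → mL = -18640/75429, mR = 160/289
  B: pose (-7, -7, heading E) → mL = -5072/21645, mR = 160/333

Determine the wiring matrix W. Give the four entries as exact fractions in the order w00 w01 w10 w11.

-1 1/2 1 0

obs A: pose=(5,5,N) → sL=160/289, sR=160/261, mL=-18640/75429, mR=160/289
obs B: pose=(-7,-7,E) → sL=160/333, sR=32/65, mL=-5072/21645, mR=160/333
sensor matrix S = [[160/289, 160/261], [160/333, 32/65]]; det S = -7180288/326532141
solve [mL_A; mL_B] = S·[w00; w01] and [mR_A; mR_B] = S·[w10; w11]:
  w00 = -1, w01 = 1/2, w10 = 1, w11 = 0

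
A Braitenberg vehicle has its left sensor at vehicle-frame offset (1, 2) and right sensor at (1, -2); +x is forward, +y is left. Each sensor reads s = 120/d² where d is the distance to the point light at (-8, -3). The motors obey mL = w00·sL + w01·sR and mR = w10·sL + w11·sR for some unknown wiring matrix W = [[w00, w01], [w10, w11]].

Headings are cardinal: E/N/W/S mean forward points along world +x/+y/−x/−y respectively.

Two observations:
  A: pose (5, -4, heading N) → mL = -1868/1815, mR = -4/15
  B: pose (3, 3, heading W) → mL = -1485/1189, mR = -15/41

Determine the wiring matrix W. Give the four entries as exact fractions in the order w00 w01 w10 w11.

-1/2 -1 0 -1/2

obs A: pose=(5,-4,N) → sL=120/121, sR=8/15, mL=-1868/1815, mR=-4/15
obs B: pose=(3,3,W) → sL=30/29, sR=30/41, mL=-1485/1189, mR=-15/41
sensor matrix S = [[120/121, 8/15], [30/29, 30/41]]; det S = 25024/143869
solve [mL_A; mL_B] = S·[w00; w01] and [mR_A; mR_B] = S·[w10; w11]:
  w00 = -1/2, w01 = -1, w10 = 0, w11 = -1/2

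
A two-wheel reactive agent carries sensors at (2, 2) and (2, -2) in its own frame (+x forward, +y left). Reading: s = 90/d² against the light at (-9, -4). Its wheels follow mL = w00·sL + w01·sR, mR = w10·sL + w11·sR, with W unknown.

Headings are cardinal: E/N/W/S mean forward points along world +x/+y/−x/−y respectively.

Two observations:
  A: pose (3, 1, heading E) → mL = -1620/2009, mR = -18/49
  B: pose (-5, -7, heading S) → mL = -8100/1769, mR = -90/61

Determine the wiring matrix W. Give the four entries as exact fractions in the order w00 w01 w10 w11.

obs A: pose=(3,1,E) → sL=18/49, sR=18/41, mL=-1620/2009, mR=-18/49
obs B: pose=(-5,-7,S) → sL=90/61, sR=90/29, mL=-8100/1769, mR=-90/61
sensor matrix S = [[18/49, 18/41], [90/61, 90/29]]; det S = 1749600/3553921
solve [mL_A; mL_B] = S·[w00; w01] and [mR_A; mR_B] = S·[w10; w11]:
  w00 = -1, w01 = -1, w10 = -1, w11 = 0

-1 -1 -1 0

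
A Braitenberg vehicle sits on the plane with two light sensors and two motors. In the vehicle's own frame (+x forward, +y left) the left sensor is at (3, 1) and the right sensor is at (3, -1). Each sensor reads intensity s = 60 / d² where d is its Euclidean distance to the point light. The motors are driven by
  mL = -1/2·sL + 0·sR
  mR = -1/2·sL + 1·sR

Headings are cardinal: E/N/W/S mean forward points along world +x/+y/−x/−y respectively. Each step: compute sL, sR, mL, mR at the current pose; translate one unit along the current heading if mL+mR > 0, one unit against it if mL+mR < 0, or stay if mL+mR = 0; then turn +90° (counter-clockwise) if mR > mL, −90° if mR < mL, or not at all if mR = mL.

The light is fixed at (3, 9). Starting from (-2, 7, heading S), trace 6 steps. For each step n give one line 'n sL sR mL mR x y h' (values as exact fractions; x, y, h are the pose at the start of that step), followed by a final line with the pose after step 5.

0 60/41 60/61 -30/41 630/2501 -2 7 S
1 15 15/2 -15/2 0 -2 8 E
2 60/53 60/29 -30/53 2310/1537 -3 8 N
3 30/41 30/41 -15/41 15/41 -3 9 W
4 30/17 30/29 -15/17 75/493 -3 9 S
5 60/13 20/3 -30/13 170/39 -3 10 E
final -2 10 N

n=0: pose=(-2,7,S); sL=60/41, sR=60/61; mL=-30/41, mR=630/2501; mL+mR=-1200/2501 → advance -1; mR−mL=60/61 → turn +1·90°
n=1: pose=(-2,8,E); sL=15, sR=15/2; mL=-15/2, mR=0; mL+mR=-15/2 → advance -1; mR−mL=15/2 → turn +1·90°
n=2: pose=(-3,8,N); sL=60/53, sR=60/29; mL=-30/53, mR=2310/1537; mL+mR=1440/1537 → advance +1; mR−mL=60/29 → turn +1·90°
n=3: pose=(-3,9,W); sL=30/41, sR=30/41; mL=-15/41, mR=15/41; mL+mR=0 → advance +0; mR−mL=30/41 → turn +1·90°
n=4: pose=(-3,9,S); sL=30/17, sR=30/29; mL=-15/17, mR=75/493; mL+mR=-360/493 → advance -1; mR−mL=30/29 → turn +1·90°
n=5: pose=(-3,10,E); sL=60/13, sR=20/3; mL=-30/13, mR=170/39; mL+mR=80/39 → advance +1; mR−mL=20/3 → turn +1·90°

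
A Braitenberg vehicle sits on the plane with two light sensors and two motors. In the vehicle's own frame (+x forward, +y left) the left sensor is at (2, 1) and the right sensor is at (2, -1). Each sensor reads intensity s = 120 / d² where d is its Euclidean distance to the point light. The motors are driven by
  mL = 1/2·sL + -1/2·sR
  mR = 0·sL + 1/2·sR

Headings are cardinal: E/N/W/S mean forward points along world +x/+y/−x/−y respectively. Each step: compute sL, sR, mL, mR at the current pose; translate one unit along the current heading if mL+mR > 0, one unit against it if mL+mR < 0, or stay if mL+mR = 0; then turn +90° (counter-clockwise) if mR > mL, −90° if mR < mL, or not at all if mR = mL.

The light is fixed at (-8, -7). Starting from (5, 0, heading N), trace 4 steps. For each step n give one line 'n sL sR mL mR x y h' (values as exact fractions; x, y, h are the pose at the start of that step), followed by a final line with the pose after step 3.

n=0: pose=(5,0,N); sL=8/15, sR=120/277; mL=208/4155, mR=60/277; mL+mR=4/15 → advance +1; mR−mL=692/4155 → turn +1·90°
n=1: pose=(5,1,W); sL=12/17, sR=60/101; mL=96/1717, mR=30/101; mL+mR=6/17 → advance +1; mR−mL=414/1717 → turn +1·90°
n=2: pose=(4,1,S); sL=24/41, sR=120/157; mL=-576/6437, mR=60/157; mL+mR=12/41 → advance +1; mR−mL=3036/6437 → turn +1·90°
n=3: pose=(4,0,E); sL=6/13, sR=15/29; mL=-21/754, mR=15/58; mL+mR=3/13 → advance +1; mR−mL=108/377 → turn +1·90°

0 8/15 120/277 208/4155 60/277 5 0 N
1 12/17 60/101 96/1717 30/101 5 1 W
2 24/41 120/157 -576/6437 60/157 4 1 S
3 6/13 15/29 -21/754 15/58 4 0 E
final 5 0 N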